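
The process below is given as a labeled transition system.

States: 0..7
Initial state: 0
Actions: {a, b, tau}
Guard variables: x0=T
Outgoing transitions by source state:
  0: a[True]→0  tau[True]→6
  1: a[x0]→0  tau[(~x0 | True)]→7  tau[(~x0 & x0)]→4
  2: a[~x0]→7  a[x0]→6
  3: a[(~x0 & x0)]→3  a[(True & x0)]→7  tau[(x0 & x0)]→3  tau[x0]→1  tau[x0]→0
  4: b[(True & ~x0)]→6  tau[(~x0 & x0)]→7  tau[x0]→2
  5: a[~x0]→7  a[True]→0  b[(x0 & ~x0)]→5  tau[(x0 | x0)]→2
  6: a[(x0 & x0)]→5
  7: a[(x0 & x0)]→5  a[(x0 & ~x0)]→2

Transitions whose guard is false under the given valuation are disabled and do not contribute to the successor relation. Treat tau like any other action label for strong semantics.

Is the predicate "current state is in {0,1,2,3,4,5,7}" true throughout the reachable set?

Allowed set {0,1,2,3,4,5,7}
Reach set: {0,2,5,6}
  0: ✓
  2: ✓
  5: ✓
  6: outside
counterexample path to 6: tau

Answer: INVARIANT VIOLATED at state 6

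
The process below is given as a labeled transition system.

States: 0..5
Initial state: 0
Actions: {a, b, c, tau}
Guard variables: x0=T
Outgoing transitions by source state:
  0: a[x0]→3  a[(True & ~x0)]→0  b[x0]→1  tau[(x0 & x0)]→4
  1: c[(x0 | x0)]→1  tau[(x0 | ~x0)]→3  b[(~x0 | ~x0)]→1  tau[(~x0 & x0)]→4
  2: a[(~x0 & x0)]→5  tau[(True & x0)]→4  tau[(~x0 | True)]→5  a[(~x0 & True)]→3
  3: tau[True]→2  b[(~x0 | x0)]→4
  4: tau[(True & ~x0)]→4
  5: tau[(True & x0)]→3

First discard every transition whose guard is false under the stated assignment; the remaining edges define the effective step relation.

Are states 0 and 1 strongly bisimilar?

Refine partition for ~:
  round 0: {{0,1,2,3,4,5}}
  round 1: {{0},{1},{2,5},{3},{4}}
  round 2: {{0},{1},{2},{3},{4},{5}}
6 equivalence class(es) (converged in 3)
[0]={0}  [1]={1}

Answer: NOT BISIMILAR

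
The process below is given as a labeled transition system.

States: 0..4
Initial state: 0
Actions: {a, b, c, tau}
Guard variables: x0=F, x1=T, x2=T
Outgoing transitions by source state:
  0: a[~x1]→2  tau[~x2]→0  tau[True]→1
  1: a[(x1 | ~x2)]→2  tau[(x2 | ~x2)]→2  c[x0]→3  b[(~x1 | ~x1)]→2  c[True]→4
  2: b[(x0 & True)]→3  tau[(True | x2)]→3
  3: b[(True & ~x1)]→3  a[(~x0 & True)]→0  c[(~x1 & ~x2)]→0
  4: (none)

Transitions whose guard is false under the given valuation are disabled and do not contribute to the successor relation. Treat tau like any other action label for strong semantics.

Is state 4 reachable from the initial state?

6 transition(s) survive guard evaluation.
depth 0: {0}
depth 1: {1}  now seen {0,1}
depth 2: {2,4}  now seen {0,1,2,4}
depth 3: {3}  now seen {0,1,2,3,4}
Reach set: {0,1,2,3,4}
trace reaching 4: tau·c

Answer: REACHABLE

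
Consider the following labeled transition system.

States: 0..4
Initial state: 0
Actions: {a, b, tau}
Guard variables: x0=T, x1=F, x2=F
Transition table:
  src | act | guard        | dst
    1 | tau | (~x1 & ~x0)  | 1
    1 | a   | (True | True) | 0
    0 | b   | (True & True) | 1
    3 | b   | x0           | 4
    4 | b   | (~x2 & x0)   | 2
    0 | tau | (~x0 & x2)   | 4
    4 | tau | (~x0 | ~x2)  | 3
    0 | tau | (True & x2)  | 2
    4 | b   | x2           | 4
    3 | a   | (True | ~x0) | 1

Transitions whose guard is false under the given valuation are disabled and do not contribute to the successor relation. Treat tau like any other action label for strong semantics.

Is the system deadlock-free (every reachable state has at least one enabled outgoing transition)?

Answer: DEADLOCK-FREE

Trace:
Reachable = {0,1}
  0: b→1  [1 exit(s)]
  1: a→0  [1 exit(s)]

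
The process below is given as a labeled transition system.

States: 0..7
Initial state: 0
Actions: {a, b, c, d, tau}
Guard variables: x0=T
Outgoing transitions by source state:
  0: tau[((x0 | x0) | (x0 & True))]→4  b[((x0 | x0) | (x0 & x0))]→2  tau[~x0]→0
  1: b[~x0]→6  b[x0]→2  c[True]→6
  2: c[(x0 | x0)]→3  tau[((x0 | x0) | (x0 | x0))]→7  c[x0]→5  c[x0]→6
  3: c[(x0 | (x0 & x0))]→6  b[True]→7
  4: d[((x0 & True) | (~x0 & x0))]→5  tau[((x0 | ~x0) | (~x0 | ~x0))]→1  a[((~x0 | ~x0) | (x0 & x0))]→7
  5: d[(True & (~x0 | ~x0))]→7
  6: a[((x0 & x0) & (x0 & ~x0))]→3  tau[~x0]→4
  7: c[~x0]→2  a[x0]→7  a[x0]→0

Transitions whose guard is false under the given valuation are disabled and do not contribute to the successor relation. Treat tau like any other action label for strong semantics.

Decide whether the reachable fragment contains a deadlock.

Reachable = {0,1,2,3,4,5,6,7}
  0: b→2  tau→4  [deg 2]
  1: b→2  c→6  [deg 2]
  2: c→3  c→5  c→6  tau→7  [deg 4]
  3: b→7  c→6  [deg 2]
  4: a→7  d→5  tau→1  [deg 3]
  5: ∅  [no exit]
  6: ∅  [no exit]
  7: a→0  a→7  [deg 2]
Path to 5: tau·d

Answer: DEADLOCK at state 5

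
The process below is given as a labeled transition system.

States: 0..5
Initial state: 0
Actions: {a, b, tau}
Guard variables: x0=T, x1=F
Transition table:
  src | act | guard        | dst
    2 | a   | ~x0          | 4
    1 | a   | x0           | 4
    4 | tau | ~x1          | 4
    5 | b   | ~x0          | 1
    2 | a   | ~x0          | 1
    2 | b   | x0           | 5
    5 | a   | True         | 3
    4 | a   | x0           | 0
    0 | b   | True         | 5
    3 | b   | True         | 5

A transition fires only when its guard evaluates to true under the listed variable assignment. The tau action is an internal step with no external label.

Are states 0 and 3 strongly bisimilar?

Answer: BISIMILAR

Trace:
Refine partition for ~:
  π0 = {{0,1,2,3,4,5}}
  π1 = {{0,2,3},{1,5},{4}}
  π2 = {{0,2,3},{1},{4},{5}}
4 equivalence class(es) (converged in 3)
class of 0: {0,2,3}; class of 3: {0,2,3}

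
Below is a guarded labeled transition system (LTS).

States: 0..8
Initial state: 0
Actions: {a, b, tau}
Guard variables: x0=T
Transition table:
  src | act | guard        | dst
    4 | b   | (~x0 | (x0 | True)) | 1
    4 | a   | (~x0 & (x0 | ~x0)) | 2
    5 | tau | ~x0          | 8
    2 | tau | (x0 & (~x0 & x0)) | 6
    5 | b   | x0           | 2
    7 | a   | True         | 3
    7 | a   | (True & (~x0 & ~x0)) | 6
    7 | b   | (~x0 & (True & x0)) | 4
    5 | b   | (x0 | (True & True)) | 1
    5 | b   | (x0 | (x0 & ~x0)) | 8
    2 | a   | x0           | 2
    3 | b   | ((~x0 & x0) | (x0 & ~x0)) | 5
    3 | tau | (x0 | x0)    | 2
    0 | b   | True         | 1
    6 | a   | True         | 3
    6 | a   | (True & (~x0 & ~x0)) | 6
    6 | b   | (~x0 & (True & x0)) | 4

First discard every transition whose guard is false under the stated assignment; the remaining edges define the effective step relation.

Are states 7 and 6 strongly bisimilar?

Answer: BISIMILAR

Trace:
Bisimulation quotient by refinement:
  π0 = {{0,1,2,3,4,5,6,7,8}}
  π1 = {{0,4,5},{1,8},{2,6,7},{3}}
  π2 = {{0,4},{1,8},{2},{3},{5},{6,7}}
Fixed point at round 3; 6 class(es).
[7]={6,7}  [6]={6,7}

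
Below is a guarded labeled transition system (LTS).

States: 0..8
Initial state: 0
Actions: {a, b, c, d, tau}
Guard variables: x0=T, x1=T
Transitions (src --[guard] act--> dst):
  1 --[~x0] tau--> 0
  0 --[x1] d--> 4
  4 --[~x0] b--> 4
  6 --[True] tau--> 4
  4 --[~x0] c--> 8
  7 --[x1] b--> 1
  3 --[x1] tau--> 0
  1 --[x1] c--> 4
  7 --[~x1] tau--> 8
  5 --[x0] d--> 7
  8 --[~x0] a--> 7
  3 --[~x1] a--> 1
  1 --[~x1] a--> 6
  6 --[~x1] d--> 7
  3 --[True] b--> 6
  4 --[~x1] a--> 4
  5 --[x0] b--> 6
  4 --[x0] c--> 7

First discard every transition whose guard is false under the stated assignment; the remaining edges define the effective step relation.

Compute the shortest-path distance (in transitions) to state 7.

Answer: 2

Working:
Layered search for 7:
  Layer 0: {0}
  Layer 1: {4}
  Layer 2: {7}
depth(7)=2, e.g. d·c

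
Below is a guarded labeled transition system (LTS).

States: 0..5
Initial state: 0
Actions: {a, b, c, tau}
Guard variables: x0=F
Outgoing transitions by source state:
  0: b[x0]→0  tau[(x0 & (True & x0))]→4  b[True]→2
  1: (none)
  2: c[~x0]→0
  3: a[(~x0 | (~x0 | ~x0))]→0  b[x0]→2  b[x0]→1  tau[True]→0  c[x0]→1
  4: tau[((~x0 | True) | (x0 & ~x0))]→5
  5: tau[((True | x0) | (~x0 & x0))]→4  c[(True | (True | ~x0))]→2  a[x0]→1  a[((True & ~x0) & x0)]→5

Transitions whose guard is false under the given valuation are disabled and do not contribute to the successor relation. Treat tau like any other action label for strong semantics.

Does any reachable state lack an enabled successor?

Reach set: {0,2}
  0: b→2  [deg 1]
  2: c→0  [deg 1]

Answer: DEADLOCK-FREE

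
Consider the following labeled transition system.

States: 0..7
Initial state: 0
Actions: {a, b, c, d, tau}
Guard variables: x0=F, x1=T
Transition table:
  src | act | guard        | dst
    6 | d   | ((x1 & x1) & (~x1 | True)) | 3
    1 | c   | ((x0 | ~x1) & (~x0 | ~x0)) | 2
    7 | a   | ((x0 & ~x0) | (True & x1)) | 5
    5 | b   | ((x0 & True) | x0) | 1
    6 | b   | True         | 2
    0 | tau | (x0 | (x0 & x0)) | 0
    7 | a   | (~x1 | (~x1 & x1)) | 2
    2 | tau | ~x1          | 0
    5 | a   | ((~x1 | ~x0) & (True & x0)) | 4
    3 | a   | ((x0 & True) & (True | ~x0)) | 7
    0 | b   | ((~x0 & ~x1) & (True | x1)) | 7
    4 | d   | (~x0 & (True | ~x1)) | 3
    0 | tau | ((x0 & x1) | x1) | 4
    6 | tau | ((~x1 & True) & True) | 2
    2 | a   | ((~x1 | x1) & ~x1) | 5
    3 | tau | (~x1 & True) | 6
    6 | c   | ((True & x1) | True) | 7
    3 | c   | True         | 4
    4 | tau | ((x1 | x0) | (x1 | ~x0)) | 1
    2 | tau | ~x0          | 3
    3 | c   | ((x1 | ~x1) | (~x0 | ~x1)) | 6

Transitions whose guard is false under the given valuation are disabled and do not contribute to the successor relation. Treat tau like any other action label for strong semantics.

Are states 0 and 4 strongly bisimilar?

Compute ~ classes (split until stable):
  π0 = {{0,1,2,3,4,5,6,7}}
  π1 = {{0,2},{1,5},{3},{4},{6},{7}}
  π2 = {{0},{1,5},{2},{3},{4},{6},{7}}
stable after 3 split(s): 7 block(s)
0∈{0}, 4∈{4}

Answer: NOT BISIMILAR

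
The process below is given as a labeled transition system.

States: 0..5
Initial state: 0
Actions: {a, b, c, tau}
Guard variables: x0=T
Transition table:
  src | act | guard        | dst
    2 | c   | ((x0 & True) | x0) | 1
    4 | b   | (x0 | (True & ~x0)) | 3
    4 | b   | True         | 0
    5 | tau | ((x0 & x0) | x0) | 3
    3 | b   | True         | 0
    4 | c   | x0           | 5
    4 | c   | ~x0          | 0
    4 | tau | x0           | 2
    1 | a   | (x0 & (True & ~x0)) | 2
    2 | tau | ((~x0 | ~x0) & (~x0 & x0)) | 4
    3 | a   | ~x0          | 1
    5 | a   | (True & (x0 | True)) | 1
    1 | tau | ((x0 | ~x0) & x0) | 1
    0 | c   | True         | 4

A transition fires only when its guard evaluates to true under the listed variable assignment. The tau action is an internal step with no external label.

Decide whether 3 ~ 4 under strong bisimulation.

Answer: NOT BISIMILAR

Analysis:
Refine partition for ~:
  round 0: {{0,1,2,3,4,5}}
  round 1: {{0,2},{1},{3},{4},{5}}
  round 2: {{0},{1},{2},{3},{4},{5}}
stable after 3 split(s): 6 block(s)
3∈{3}, 4∈{4}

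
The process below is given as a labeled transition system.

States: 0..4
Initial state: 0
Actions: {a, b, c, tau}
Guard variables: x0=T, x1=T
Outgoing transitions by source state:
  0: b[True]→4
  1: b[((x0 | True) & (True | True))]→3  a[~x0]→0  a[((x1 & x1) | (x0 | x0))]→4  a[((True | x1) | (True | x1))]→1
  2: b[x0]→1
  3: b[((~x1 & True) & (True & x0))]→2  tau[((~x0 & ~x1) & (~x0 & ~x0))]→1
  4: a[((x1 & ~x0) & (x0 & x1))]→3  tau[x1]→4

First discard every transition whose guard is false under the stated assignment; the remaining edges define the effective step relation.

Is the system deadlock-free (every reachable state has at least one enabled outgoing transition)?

Answer: DEADLOCK-FREE

Working:
R = {0,4}
  0: b→4  [deg 1]
  4: tau→4  [deg 1]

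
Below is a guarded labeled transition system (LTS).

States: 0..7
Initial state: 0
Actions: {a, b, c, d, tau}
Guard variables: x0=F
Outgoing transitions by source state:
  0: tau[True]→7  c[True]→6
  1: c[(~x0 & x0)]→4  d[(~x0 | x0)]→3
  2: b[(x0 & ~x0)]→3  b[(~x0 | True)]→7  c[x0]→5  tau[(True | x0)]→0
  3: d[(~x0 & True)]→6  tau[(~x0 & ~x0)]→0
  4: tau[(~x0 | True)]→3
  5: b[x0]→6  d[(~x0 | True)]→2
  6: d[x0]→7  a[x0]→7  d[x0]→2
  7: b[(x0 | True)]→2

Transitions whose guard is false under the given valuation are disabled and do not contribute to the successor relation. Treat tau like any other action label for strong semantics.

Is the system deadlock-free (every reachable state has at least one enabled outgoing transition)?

Answer: DEADLOCK at state 6

Analysis:
R = {0,2,6,7}
  0: c→6  tau→7  [deg 2]
  2: b→7  tau→0  [deg 2]
  6: ∅  [STUCK]
  7: b→2  [deg 1]
Path to 6: c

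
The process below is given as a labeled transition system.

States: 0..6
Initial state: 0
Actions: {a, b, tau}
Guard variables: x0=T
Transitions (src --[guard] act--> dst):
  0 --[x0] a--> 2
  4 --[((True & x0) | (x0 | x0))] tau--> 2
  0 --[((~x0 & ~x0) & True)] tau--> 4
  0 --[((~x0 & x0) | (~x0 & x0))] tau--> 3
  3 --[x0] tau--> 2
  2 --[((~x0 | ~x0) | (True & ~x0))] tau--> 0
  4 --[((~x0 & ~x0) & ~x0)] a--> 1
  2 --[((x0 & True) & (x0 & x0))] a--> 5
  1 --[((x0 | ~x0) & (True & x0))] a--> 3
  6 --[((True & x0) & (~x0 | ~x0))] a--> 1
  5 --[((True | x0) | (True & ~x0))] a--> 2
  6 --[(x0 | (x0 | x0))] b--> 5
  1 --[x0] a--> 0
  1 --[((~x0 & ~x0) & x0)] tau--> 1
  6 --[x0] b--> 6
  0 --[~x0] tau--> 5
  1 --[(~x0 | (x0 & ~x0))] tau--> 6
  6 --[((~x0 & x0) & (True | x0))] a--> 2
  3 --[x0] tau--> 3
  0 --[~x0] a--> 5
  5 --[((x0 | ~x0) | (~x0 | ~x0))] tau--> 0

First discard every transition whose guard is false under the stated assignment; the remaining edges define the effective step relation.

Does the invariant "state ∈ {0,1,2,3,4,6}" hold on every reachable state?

Answer: INVARIANT VIOLATED at state 5

Trace:
Safe = {0,1,2,3,4,6}
R = {0,2,5}
  0: safe
  2: safe
  5: VIOLATES
counterexample path to 5: a·a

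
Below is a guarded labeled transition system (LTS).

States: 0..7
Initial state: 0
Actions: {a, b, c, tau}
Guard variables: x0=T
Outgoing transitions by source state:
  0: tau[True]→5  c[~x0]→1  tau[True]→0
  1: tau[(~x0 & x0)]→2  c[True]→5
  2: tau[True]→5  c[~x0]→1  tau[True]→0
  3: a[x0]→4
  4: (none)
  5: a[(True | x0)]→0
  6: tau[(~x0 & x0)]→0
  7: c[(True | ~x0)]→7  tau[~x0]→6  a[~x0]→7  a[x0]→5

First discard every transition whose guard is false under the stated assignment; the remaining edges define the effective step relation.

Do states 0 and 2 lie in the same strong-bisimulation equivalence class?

Answer: BISIMILAR

Working:
Compute ~ classes (split until stable):
  round 0: {{0,1,2,3,4,5,6,7}}
  round 1: {{0,2},{1},{3,5},{4,6},{7}}
  round 2: {{0,2},{1},{3},{4,6},{5},{7}}
Fixed point at round 3; 6 class(es).
0∈{0,2}, 2∈{0,2}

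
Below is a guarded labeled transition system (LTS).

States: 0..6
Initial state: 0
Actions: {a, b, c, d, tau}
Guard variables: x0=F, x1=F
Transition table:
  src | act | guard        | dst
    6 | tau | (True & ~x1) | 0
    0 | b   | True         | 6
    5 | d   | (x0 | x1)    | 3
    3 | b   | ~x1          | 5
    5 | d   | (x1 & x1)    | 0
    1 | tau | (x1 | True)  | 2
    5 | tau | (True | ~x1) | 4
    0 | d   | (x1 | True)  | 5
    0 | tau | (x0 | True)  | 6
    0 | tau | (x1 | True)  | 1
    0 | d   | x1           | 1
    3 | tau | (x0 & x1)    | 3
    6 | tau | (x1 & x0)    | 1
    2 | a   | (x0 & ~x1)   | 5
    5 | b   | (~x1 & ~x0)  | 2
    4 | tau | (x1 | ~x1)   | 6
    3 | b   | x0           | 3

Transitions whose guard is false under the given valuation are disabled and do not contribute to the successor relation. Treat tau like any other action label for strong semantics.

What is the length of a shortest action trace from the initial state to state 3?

BFS to 3:
  Layer 0: {0}
  Layer 1: {1,5,6}
  Layer 2: {2,4}
3 never appears.

Answer: UNREACHABLE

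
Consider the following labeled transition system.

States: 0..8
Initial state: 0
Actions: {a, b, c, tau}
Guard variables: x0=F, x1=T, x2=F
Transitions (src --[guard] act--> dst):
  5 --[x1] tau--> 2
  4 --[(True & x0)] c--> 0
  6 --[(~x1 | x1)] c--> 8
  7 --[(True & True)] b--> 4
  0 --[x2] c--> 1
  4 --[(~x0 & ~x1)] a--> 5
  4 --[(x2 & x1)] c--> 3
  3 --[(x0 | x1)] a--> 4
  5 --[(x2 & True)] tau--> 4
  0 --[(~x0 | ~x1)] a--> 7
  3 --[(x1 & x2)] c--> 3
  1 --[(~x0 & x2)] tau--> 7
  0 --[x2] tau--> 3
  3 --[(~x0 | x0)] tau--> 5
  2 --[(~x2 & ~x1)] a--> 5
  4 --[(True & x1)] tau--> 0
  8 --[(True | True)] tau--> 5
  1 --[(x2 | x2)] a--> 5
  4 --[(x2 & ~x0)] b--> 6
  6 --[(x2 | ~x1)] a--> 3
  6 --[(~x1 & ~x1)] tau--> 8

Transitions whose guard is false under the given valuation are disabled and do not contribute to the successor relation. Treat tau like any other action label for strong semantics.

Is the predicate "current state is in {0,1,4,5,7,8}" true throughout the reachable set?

Answer: INVARIANT HOLDS

Trace:
Inv-set: {0,1,4,5,7,8}
R = {0,4,7}
  0: ok
  4: ok
  7: ok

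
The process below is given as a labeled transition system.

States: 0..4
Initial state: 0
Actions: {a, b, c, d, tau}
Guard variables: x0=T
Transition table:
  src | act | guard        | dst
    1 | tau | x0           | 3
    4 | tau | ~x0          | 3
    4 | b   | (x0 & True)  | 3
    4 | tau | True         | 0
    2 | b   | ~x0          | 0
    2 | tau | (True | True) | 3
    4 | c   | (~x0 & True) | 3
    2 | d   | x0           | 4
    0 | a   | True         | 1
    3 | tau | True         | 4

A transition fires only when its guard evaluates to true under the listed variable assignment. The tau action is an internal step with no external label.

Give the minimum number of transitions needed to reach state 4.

Layered search for 4:
  depth 0: {0}
  depth 1: {1}
  depth 2: {3}
  depth 3: {4}
first hit 4 at d=3 via a·tau·tau

Answer: 3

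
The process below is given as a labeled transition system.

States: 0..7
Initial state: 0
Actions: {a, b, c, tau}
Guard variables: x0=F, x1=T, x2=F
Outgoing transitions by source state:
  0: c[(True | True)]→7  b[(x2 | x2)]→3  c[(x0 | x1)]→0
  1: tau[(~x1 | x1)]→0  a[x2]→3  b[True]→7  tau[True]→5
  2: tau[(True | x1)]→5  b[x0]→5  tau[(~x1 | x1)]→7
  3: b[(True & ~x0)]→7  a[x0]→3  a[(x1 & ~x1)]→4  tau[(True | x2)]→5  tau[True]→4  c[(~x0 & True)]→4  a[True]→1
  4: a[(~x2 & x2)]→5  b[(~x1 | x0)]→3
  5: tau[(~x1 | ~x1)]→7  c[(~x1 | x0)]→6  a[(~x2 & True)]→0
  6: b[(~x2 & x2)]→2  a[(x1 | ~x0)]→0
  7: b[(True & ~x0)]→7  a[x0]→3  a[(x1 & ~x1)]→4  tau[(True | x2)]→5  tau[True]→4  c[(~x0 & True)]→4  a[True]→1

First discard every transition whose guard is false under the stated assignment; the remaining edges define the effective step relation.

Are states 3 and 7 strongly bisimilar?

Compute ~ classes (split until stable):
  π0 = {{0,1,2,3,4,5,6,7}}
  π1 = {{0},{1},{2},{3,7},{4},{5,6}}
Fixed point at round 2; 6 class(es).
[3]={3,7}  [7]={3,7}

Answer: BISIMILAR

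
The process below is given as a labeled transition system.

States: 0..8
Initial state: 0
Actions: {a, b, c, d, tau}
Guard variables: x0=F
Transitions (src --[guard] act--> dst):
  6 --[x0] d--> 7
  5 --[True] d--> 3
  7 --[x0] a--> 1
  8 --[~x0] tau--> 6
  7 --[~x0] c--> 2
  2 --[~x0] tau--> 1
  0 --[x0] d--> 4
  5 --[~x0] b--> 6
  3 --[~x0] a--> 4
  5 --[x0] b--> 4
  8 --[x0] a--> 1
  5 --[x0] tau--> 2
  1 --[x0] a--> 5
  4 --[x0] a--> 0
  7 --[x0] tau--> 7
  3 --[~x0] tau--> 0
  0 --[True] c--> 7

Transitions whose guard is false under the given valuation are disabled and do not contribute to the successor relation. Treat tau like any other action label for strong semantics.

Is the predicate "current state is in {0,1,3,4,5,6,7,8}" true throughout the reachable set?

Inv-set: {0,1,3,4,5,6,7,8}
Reach set: {0,1,2,7}
  0: ✓
  1: ✓
  2: VIOLATES
  7: ✓
witness against invariant: c·c → 2

Answer: INVARIANT VIOLATED at state 2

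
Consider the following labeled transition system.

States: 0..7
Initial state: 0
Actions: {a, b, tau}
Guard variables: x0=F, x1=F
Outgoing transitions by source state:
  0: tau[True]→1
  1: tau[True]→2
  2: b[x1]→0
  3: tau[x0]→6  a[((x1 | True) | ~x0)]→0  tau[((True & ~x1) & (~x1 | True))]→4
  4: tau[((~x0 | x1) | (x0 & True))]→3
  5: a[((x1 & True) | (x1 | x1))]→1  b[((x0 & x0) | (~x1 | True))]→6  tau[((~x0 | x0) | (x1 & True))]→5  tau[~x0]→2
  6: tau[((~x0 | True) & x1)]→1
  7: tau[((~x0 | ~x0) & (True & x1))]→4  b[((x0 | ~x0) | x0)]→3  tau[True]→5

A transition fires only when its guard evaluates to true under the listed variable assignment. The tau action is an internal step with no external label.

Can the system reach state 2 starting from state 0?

Answer: REACHABLE

Analysis:
Guard filter leaves 10 enabled edge(s).
Layer 0: {0}
Layer 1: {1}  total {0,1}
Layer 2: {2}  total {0,1,2}
Reach set: {0,1,2}
witness 2: tau·tau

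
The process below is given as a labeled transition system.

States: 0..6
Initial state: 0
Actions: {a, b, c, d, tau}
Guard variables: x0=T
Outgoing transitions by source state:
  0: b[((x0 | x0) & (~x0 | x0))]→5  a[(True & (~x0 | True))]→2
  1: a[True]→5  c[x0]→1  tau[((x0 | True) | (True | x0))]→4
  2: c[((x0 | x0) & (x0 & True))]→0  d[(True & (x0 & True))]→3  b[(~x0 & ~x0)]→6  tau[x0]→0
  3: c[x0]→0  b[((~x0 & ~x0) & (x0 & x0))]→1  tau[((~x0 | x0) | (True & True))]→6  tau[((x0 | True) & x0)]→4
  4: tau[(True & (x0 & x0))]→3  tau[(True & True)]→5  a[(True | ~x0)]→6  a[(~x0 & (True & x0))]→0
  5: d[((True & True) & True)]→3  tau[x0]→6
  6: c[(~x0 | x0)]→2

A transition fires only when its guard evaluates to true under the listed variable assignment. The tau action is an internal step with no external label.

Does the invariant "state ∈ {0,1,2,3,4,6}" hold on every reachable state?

Allowed set {0,1,2,3,4,6}
Reach set: {0,2,3,4,5,6}
  0: safe
  2: safe
  3: safe
  4: safe
  5: VIOLATES
  6: safe
reach 5 via b — violates

Answer: INVARIANT VIOLATED at state 5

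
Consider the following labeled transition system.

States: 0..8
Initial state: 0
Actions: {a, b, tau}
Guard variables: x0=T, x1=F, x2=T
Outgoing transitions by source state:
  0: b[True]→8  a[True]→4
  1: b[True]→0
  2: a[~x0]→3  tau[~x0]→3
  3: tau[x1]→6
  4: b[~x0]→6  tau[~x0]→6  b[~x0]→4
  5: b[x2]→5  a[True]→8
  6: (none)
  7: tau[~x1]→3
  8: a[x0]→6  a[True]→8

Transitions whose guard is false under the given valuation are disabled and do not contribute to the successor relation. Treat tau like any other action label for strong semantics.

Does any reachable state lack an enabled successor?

R = {0,4,6,8}
  0: a→4  b→8  [deg 2]
  4: ∅  [no exit]
  6: ∅  [no exit]
  8: a→6  a→8  [deg 2]
witness 4: a

Answer: DEADLOCK at state 4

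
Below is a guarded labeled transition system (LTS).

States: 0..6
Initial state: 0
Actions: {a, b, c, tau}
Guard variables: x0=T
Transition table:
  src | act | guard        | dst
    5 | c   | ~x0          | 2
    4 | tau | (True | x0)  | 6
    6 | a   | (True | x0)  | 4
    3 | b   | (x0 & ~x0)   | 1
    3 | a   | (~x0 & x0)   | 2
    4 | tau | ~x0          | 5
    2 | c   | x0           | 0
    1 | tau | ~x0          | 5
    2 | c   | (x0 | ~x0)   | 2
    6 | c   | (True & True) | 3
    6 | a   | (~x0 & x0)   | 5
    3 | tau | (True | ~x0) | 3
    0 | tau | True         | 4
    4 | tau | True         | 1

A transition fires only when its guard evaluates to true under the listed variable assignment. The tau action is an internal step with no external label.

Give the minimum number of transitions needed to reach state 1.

Answer: 2

Analysis:
Breadth-first toward 1:
  Layer 0: {0}
  Layer 1: {4}
  Layer 2: {1,6}
depth(1)=2, e.g. tau·tau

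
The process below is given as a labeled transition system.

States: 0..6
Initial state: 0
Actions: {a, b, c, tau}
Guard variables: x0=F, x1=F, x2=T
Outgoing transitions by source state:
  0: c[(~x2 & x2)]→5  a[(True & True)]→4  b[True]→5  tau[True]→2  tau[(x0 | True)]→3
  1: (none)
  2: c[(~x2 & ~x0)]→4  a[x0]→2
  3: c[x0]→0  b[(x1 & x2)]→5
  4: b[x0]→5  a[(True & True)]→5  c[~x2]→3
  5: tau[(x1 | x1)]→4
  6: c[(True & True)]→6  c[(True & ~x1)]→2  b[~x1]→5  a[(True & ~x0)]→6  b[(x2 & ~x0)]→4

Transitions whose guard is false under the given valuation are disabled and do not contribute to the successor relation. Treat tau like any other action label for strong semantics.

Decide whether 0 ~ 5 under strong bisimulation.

Refine partition for ~:
  P[0] = {{0,1,2,3,4,5,6}}
  P[1] = {{0},{1,2,3,5},{4},{6}}
Fixed point at round 2; 4 class(es).
0∈{0}, 5∈{1,2,3,5}

Answer: NOT BISIMILAR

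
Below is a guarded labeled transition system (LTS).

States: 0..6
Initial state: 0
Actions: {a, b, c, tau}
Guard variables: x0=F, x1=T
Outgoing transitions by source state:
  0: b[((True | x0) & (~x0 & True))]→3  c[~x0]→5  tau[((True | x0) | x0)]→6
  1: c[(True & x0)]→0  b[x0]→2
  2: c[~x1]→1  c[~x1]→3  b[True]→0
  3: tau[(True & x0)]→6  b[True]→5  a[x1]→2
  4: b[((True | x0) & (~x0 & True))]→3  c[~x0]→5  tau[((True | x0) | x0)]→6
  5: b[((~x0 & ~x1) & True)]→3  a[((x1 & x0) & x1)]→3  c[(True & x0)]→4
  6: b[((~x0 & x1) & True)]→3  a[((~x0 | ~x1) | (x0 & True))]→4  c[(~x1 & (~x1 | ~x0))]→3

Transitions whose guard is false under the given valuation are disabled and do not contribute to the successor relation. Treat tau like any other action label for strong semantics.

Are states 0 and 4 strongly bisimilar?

Answer: BISIMILAR

Working:
Refine partition for ~:
  π0 = {{0,1,2,3,4,5,6}}
  π1 = {{0,4},{1,5},{2},{3,6}}
  π2 = {{0,4},{1,5},{2},{3},{6}}
Fixed point at round 3; 5 class(es).
class of 0: {0,4}; class of 4: {0,4}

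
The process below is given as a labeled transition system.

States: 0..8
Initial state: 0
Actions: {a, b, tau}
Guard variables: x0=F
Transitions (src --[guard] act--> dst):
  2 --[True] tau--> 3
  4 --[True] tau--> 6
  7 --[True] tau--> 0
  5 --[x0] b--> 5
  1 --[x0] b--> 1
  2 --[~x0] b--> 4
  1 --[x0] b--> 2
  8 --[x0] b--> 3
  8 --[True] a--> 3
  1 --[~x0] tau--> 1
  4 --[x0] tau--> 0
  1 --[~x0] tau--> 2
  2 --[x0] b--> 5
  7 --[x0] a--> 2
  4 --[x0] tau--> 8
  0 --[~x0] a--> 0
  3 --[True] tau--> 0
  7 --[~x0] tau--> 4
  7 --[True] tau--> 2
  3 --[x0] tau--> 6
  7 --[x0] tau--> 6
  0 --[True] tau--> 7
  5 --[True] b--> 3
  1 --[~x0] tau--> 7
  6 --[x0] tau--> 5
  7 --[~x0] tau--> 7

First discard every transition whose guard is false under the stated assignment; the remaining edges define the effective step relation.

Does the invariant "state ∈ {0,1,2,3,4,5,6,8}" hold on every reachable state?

Allowed set {0,1,2,3,4,5,6,8}
Reachable = {0,2,3,4,6,7}
  0: safe
  2: safe
  3: safe
  4: safe
  6: safe
  7: ✗ unsafe
reach 7 via tau — violates

Answer: INVARIANT VIOLATED at state 7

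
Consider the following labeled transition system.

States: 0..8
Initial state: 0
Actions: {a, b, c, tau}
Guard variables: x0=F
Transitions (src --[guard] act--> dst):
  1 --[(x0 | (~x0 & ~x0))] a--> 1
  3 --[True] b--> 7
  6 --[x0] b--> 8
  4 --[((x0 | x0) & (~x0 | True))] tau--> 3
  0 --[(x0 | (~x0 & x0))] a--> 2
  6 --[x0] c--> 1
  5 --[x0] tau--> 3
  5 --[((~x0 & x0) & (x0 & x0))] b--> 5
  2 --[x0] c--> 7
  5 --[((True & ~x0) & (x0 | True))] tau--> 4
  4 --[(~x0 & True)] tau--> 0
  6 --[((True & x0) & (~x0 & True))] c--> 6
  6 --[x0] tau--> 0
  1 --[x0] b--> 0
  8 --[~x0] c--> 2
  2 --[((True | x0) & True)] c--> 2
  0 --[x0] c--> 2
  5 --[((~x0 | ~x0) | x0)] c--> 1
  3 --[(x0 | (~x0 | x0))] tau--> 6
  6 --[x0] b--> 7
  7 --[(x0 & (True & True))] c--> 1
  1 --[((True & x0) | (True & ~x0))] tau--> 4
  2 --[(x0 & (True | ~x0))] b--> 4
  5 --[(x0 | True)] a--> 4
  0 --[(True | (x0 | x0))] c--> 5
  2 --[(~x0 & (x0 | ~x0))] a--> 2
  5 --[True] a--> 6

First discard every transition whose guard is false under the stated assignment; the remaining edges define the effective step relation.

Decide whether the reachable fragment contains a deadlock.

Answer: DEADLOCK at state 6

Trace:
R = {0,1,4,5,6}
  0: c→5  [1 exit(s)]
  1: a→1  tau→4  [2 exit(s)]
  4: tau→0  [1 exit(s)]
  5: a→4  a→6  c→1  tau→4  [4 exit(s)]
  6: ∅  [no exit]
trace reaching 6: c·a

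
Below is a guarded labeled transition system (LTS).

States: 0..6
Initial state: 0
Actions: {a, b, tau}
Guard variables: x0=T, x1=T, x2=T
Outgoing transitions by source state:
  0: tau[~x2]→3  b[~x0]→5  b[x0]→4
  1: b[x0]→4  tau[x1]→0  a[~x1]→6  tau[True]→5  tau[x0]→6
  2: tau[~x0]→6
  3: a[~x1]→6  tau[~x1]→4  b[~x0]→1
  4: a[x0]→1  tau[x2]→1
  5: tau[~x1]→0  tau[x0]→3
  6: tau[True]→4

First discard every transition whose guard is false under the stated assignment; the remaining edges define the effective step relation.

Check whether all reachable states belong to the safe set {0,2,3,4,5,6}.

Safe = {0,2,3,4,5,6}
R = {0,1,3,4,5,6}
  0: safe
  1: outside
  3: safe
  4: safe
  5: safe
  6: safe
reach 1 via b·a — violates

Answer: INVARIANT VIOLATED at state 1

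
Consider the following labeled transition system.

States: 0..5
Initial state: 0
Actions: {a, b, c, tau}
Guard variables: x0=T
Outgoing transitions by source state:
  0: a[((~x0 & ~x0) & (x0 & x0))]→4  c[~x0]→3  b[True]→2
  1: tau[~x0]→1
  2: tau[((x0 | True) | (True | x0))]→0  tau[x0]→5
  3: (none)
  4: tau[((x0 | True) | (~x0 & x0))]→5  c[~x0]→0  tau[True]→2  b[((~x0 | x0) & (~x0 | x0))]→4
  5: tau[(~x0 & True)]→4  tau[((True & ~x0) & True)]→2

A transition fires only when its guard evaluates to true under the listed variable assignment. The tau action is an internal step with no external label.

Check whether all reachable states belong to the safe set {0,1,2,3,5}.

Inv-set: {0,1,2,3,5}
Reachable = {0,2,5}
  0: safe
  2: safe
  5: safe

Answer: INVARIANT HOLDS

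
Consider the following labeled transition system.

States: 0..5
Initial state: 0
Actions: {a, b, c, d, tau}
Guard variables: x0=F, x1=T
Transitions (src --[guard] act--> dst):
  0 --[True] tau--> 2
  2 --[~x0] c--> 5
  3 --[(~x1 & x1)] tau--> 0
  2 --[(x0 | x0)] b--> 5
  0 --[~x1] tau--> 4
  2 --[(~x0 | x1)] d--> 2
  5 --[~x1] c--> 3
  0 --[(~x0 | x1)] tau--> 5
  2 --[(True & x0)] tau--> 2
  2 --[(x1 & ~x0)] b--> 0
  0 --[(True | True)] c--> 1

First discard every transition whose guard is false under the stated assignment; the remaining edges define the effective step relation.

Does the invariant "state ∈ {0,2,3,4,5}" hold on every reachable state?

Allowed set {0,2,3,4,5}
Reach set: {0,1,2,5}
  0: safe
  1: outside
  2: safe
  5: safe
counterexample path to 1: c

Answer: INVARIANT VIOLATED at state 1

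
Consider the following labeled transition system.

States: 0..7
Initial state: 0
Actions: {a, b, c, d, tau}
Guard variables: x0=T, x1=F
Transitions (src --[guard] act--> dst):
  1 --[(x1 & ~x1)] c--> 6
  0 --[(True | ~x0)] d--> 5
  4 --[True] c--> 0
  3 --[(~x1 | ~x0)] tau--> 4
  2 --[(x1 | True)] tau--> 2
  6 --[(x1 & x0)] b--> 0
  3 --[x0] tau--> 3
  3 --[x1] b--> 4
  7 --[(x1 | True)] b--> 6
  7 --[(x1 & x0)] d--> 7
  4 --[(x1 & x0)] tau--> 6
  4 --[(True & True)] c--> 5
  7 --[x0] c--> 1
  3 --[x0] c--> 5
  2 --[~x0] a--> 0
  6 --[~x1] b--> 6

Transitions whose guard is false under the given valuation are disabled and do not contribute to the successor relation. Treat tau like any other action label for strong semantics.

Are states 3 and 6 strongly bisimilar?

Answer: NOT BISIMILAR

Trace:
Compute ~ classes (split until stable):
  P[0] = {{0,1,2,3,4,5,6,7}}
  P[1] = {{0},{1,5},{2},{3},{4},{6},{7}}
7 equivalence class(es) (converged in 2)
class of 3: {3}; class of 6: {6}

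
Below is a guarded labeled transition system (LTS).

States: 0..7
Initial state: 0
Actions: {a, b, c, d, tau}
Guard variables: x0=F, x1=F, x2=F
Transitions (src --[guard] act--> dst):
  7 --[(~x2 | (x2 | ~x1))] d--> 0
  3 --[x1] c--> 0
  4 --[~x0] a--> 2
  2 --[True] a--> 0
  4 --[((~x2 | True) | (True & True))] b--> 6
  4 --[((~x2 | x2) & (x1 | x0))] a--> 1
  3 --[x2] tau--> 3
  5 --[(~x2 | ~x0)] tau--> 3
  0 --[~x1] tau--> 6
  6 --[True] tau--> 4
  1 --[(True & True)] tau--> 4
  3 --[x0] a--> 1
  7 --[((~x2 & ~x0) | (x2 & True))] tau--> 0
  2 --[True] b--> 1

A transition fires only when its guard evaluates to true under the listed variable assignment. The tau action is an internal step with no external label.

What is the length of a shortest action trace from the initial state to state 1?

Layered search for 1:
  Layer 0: {0}
  Layer 1: {6}
  Layer 2: {4}
  Layer 3: {2}
  Layer 4: {1}
1 enters at depth 4; path tau·tau·a·b

Answer: 4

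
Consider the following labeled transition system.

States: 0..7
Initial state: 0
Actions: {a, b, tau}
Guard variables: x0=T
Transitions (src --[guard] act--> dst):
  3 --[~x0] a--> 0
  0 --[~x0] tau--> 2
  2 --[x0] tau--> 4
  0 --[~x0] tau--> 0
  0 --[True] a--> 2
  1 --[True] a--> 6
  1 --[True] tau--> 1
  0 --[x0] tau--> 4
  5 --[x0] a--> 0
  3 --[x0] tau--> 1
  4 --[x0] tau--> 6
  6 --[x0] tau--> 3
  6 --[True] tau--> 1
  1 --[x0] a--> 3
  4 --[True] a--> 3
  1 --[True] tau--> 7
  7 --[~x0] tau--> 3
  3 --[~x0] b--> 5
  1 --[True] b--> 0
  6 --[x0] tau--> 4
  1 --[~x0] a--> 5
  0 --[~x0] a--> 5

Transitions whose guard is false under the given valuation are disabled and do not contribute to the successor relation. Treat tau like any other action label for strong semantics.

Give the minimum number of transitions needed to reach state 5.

Answer: UNREACHABLE

Trace:
BFS to 5:
  L0 = {0}
  L1 = {2,4}
  L2 = {3,6}
  L3 = {1}
  L4 = {7}
5 never appears.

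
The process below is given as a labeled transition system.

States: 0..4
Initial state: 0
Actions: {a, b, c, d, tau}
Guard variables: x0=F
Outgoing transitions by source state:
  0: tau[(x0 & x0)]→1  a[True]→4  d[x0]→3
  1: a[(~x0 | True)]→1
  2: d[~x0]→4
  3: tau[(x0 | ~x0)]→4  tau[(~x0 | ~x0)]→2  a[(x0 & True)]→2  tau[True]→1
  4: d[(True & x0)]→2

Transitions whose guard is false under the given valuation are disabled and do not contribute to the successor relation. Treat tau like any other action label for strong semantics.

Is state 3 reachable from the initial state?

After dropping false guards: 6 live edges.
Layer 0: {0}
Layer 1: {4}  now seen {0,4}
Reachable = {0,4}

Answer: UNREACHABLE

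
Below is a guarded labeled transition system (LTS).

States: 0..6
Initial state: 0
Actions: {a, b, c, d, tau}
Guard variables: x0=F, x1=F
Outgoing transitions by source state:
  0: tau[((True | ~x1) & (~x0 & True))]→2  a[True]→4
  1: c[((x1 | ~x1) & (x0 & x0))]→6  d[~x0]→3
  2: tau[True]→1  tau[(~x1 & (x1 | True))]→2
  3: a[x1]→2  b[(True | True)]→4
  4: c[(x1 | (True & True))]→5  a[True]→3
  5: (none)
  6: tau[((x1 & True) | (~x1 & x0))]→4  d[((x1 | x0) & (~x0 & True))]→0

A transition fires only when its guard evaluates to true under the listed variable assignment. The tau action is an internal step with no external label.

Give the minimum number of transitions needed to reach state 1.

Layered search for 1:
  depth 0: {0}
  depth 1: {2,4}
  depth 2: {1,3,5}
1 enters at depth 2; path tau·tau

Answer: 2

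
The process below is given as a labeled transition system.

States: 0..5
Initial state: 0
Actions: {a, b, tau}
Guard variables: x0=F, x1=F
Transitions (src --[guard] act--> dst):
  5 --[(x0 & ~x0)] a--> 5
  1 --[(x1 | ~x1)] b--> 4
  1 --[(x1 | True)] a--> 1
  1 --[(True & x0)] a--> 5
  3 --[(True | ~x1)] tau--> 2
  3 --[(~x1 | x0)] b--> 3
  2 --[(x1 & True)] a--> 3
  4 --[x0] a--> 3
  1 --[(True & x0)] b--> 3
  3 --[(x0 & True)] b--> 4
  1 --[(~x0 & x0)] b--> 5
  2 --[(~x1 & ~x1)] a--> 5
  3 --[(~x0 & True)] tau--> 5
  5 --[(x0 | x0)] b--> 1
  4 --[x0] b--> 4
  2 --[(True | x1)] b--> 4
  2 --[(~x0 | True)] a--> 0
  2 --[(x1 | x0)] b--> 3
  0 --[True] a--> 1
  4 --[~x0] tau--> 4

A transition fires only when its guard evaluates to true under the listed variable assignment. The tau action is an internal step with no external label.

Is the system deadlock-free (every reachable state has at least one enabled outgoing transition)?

R = {0,1,4}
  0: a→1  [1 out]
  1: a→1  b→4  [2 out]
  4: tau→4  [1 out]

Answer: DEADLOCK-FREE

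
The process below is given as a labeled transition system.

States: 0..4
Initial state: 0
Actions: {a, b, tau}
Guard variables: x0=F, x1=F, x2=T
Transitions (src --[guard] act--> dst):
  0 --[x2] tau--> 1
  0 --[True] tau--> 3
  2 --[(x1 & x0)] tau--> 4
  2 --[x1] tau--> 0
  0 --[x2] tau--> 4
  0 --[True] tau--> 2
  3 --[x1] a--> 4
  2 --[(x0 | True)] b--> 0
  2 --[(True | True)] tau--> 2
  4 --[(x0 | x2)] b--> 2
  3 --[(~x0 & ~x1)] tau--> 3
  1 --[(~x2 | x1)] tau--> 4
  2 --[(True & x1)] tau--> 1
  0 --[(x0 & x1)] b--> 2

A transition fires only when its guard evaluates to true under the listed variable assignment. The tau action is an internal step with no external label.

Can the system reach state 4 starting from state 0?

Guard filter leaves 8 enabled edge(s).
Layer 0: {0}
Layer 1: {1,2,3,4}  cumulative {0,1,2,3,4}
Reach set: {0,1,2,3,4}
witness 4: tau

Answer: REACHABLE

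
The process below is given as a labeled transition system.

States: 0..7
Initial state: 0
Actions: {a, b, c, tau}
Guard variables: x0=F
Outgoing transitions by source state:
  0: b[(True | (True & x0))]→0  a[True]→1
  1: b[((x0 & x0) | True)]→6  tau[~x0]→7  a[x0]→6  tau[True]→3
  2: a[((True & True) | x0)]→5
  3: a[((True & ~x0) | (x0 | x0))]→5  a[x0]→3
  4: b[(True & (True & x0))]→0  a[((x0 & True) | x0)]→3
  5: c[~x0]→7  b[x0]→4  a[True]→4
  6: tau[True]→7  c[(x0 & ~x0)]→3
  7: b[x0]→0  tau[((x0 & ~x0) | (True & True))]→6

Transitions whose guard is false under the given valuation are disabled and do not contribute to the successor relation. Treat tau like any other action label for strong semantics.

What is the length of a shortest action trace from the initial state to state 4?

Layered search for 4:
  Layer 0: {0}
  Layer 1: {1}
  Layer 2: {3,6,7}
  Layer 3: {5}
  Layer 4: {4}
4 enters at depth 4; path a·tau·a·a

Answer: 4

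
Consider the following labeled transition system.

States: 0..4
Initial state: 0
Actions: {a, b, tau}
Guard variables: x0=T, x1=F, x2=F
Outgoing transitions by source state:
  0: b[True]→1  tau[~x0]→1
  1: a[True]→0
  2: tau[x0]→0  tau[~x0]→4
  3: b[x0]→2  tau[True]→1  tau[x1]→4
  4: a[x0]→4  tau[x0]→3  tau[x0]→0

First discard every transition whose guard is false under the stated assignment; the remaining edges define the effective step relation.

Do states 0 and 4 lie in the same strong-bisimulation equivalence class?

Refine partition for ~:
  P[0] = {{0,1,2,3,4}}
  P[1] = {{0},{1},{2},{3},{4}}
Fixed point at round 2; 5 class(es).
[0]={0}  [4]={4}

Answer: NOT BISIMILAR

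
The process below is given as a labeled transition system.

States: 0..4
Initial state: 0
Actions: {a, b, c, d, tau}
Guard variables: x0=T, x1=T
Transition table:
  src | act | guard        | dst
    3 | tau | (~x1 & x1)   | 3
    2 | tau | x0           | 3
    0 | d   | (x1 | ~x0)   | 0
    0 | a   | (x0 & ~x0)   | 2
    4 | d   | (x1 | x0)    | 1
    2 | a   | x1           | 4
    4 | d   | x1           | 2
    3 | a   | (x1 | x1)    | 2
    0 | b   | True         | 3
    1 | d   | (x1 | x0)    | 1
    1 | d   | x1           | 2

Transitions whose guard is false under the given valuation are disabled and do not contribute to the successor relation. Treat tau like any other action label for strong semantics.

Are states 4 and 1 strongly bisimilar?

Answer: BISIMILAR

Analysis:
Refine partition for ~:
  π0 = {{0,1,2,3,4}}
  π1 = {{0},{1,4},{2},{3}}
4 equivalence class(es) (converged in 2)
class of 4: {1,4}; class of 1: {1,4}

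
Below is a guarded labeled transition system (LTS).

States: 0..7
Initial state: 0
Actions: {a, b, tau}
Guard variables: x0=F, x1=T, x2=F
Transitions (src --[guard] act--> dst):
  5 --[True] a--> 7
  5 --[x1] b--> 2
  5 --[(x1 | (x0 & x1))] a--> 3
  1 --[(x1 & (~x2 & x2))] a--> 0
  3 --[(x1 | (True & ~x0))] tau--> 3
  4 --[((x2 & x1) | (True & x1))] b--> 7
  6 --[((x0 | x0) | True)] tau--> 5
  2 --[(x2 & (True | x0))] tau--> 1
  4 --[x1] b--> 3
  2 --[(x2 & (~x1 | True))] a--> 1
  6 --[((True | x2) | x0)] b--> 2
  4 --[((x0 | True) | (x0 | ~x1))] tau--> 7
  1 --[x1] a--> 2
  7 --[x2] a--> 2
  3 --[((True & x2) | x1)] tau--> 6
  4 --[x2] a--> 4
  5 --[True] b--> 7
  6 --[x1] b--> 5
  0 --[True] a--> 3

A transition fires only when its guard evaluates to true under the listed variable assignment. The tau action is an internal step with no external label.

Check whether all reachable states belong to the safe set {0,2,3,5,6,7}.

Inv-set: {0,2,3,5,6,7}
Reachable = {0,2,3,5,6,7}
  0: ✓
  2: ✓
  3: ✓
  5: ✓
  6: ✓
  7: ✓

Answer: INVARIANT HOLDS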